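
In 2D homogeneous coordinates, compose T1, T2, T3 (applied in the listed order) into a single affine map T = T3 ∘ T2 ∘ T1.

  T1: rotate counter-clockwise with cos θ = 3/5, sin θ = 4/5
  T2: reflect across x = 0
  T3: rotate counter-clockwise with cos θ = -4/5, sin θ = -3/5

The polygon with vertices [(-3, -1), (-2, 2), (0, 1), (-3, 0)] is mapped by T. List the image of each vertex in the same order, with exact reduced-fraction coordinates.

T1 rotate counter-clockwise with cos θ = 3/5, sin θ = 4/5: (-3, -1) → (-1, -3); (-2, 2) → (-14/5, -2/5); (0, 1) → (-4/5, 3/5); (-3, 0) → (-9/5, -12/5)
T2 reflect across x = 0: (-1, -3) → (1, -3); (-14/5, -2/5) → (14/5, -2/5); (-4/5, 3/5) → (4/5, 3/5); (-9/5, -12/5) → (9/5, -12/5)
T3 rotate counter-clockwise with cos θ = -4/5, sin θ = -3/5: (1, -3) → (-13/5, 9/5); (14/5, -2/5) → (-62/25, -34/25); (4/5, 3/5) → (-7/25, -24/25); (9/5, -12/5) → (-72/25, 21/25)

image vertices: (-13/5, 9/5), (-62/25, -34/25), (-7/25, -24/25), (-72/25, 21/25)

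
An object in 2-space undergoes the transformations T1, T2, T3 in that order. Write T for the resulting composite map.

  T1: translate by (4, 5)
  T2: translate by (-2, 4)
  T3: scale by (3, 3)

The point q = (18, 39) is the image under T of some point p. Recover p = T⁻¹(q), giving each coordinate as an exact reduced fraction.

T1 = [1 0 4; 0 1 5; 0 0 1]
T2·T1 = [1 0 2; 0 1 9; 0 0 1]
T3·…·T1 = [3 0 6; 0 3 27; 0 0 1]
det M = 9; M⁻¹ = [1/3 0 -2; 0 1/3 -9; 0 0 1]
M⁻¹ · (18, 39)ᵀ = (4, 4)ᵀ

p = (4, 4)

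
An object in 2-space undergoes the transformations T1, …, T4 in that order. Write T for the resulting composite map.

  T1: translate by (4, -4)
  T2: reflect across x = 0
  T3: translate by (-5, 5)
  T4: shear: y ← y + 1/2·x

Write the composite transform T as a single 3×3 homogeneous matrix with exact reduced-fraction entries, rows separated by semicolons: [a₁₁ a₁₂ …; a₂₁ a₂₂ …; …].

T = [-1 0 -9; -1/2 1 -7/2; 0 0 1]

T1 = [1 0 4; 0 1 -4; 0 0 1]
T2·T1 = [-1 0 -4; 0 1 -4; 0 0 1]
T3·…·T1 = [-1 0 -9; 0 1 1; 0 0 1]
T4·…·T1 = [-1 0 -9; -1/2 1 -7/2; 0 0 1]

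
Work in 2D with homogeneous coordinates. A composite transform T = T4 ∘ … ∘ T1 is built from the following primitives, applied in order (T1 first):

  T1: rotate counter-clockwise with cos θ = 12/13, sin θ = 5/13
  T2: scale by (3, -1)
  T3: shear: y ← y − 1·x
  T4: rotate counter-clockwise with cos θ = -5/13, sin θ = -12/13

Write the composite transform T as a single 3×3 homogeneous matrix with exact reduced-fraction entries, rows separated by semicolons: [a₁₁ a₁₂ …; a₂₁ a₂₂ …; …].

T = [-672/169 111/169 0; -227/169 165/169 0; 0 0 1]

T1 = [12/13 -5/13 0; 5/13 12/13 0; 0 0 1]
T2·T1 = [36/13 -15/13 0; -5/13 -12/13 0; 0 0 1]
T3·…·T1 = [36/13 -15/13 0; -41/13 3/13 0; 0 0 1]
T4·…·T1 = [-672/169 111/169 0; -227/169 165/169 0; 0 0 1]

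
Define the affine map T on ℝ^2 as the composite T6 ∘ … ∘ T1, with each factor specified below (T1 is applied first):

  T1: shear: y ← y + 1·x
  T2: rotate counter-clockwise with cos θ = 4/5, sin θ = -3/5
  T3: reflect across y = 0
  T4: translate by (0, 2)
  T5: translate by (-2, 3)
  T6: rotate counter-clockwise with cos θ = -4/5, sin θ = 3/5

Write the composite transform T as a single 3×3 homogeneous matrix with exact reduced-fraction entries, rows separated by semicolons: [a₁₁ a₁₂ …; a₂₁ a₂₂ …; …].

T1 = [1 0 0; 1 1 0; 0 0 1]
T2·T1 = [7/5 3/5 0; 1/5 4/5 0; 0 0 1]
T3·…·T1 = [7/5 3/5 0; -1/5 -4/5 0; 0 0 1]
T4·…·T1 = [7/5 3/5 0; -1/5 -4/5 2; 0 0 1]
T5·…·T1 = [7/5 3/5 -2; -1/5 -4/5 5; 0 0 1]
T6·…·T1 = [-1 0 -7/5; 1 1 -26/5; 0 0 1]

T = [-1 0 -7/5; 1 1 -26/5; 0 0 1]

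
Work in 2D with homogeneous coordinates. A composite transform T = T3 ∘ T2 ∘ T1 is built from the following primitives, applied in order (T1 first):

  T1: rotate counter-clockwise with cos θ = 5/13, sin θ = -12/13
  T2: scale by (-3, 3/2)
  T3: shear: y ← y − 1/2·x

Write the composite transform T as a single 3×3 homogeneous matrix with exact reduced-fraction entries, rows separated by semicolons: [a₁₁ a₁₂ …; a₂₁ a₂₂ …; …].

T1 = [5/13 12/13 0; -12/13 5/13 0; 0 0 1]
T2·T1 = [-15/13 -36/13 0; -18/13 15/26 0; 0 0 1]
T3·…·T1 = [-15/13 -36/13 0; -21/26 51/26 0; 0 0 1]

T = [-15/13 -36/13 0; -21/26 51/26 0; 0 0 1]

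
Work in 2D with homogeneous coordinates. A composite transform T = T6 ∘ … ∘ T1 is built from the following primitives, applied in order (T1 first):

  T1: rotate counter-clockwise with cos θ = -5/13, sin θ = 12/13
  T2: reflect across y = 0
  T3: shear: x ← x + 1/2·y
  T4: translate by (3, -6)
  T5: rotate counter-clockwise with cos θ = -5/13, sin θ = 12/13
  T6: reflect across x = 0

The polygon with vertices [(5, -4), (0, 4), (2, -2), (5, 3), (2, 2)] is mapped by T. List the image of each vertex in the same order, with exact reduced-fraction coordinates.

T1 rotate counter-clockwise with cos θ = -5/13, sin θ = 12/13: (5, -4) → (23/13, 80/13); (0, 4) → (-48/13, -20/13); (2, -2) → (14/13, 34/13); (5, 3) → (-61/13, 45/13); (2, 2) → (-34/13, 14/13)
T2 reflect across y = 0: (23/13, 80/13) → (23/13, -80/13); (-48/13, -20/13) → (-48/13, 20/13); (14/13, 34/13) → (14/13, -34/13); (-61/13, 45/13) → (-61/13, -45/13); (-34/13, 14/13) → (-34/13, -14/13)
T3 shear: x ← x + 1/2·y: (23/13, -80/13) → (-17/13, -80/13); (-48/13, 20/13) → (-38/13, 20/13); (14/13, -34/13) → (-3/13, -34/13); (-61/13, -45/13) → (-167/26, -45/13); (-34/13, -14/13) → (-41/13, -14/13)
T4 translate by (3, -6): (-17/13, -80/13) → (22/13, -158/13); (-38/13, 20/13) → (1/13, -58/13); (-3/13, -34/13) → (36/13, -112/13); (-167/26, -45/13) → (-89/26, -123/13); (-41/13, -14/13) → (-2/13, -92/13)
T5 rotate counter-clockwise with cos θ = -5/13, sin θ = 12/13: (22/13, -158/13) → (1786/169, 1054/169); (1/13, -58/13) → (691/169, 302/169); (36/13, -112/13) → (1164/169, 992/169); (-89/26, -123/13) → (3397/338, 81/169); (-2/13, -92/13) → (1114/169, 436/169)
T6 reflect across x = 0: (1786/169, 1054/169) → (-1786/169, 1054/169); (691/169, 302/169) → (-691/169, 302/169); (1164/169, 992/169) → (-1164/169, 992/169); (3397/338, 81/169) → (-3397/338, 81/169); (1114/169, 436/169) → (-1114/169, 436/169)

image vertices: (-1786/169, 1054/169), (-691/169, 302/169), (-1164/169, 992/169), (-3397/338, 81/169), (-1114/169, 436/169)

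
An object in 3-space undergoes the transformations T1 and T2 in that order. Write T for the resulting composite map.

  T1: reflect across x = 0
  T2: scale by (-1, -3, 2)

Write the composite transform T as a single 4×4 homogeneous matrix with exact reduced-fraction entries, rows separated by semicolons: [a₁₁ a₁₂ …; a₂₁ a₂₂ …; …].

T = [1 0 0 0; 0 -3 0 0; 0 0 2 0; 0 0 0 1]

T1 = [-1 0 0 0; 0 1 0 0; 0 0 1 0; 0 0 0 1]
T2·T1 = [1 0 0 0; 0 -3 0 0; 0 0 2 0; 0 0 0 1]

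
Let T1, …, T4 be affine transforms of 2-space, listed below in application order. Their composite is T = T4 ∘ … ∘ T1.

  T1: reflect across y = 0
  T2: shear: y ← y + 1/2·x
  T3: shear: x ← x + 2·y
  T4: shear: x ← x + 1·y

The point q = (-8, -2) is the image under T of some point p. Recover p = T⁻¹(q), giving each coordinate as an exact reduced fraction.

T1 = [1 0 0; 0 -1 0; 0 0 1]
T2·T1 = [1 0 0; 1/2 -1 0; 0 0 1]
T3·…·T1 = [2 -2 0; 1/2 -1 0; 0 0 1]
T4·…·T1 = [5/2 -3 0; 1/2 -1 0; 0 0 1]
det M = -1; M⁻¹ = [1 -3 0; 1/2 -5/2 0; 0 0 1]
M⁻¹ · (-8, -2)ᵀ = (-2, 1)ᵀ

p = (-2, 1)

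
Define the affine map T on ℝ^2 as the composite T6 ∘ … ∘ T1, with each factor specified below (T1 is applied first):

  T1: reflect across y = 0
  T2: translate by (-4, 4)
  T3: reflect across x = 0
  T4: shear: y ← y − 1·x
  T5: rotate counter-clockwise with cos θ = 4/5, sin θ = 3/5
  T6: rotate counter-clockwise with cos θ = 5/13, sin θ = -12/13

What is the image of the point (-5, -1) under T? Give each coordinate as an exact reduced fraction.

T(p) = (372/65, -521/65)

T1 reflect across y = 0: (-5, -1) → (-5, 1)
T2 translate by (-4, 4): (-5, 1) → (-9, 5)
T3 reflect across x = 0: (-9, 5) → (9, 5)
T4 shear: y ← y − 1·x: (9, 5) → (9, -4)
T5 rotate counter-clockwise with cos θ = 4/5, sin θ = 3/5: (9, -4) → (48/5, 11/5)
T6 rotate counter-clockwise with cos θ = 5/13, sin θ = -12/13: (48/5, 11/5) → (372/65, -521/65)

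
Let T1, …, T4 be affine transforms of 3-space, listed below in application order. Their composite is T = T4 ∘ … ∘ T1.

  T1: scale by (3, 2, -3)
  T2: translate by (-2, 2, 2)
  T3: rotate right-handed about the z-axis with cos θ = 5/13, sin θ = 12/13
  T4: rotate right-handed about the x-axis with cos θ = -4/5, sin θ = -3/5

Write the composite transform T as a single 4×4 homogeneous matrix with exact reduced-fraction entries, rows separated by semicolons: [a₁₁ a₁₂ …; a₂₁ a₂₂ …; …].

T1 = [3 0 0 0; 0 2 0 0; 0 0 -3 0; 0 0 0 1]
T2·T1 = [3 0 0 -2; 0 2 0 2; 0 0 -3 2; 0 0 0 1]
T3·…·T1 = [15/13 -24/13 0 -34/13; 36/13 10/13 0 -14/13; 0 0 -3 2; 0 0 0 1]
T4·…·T1 = [15/13 -24/13 0 -34/13; -144/65 -8/13 -9/5 134/65; -108/65 -6/13 12/5 -62/65; 0 0 0 1]

T = [15/13 -24/13 0 -34/13; -144/65 -8/13 -9/5 134/65; -108/65 -6/13 12/5 -62/65; 0 0 0 1]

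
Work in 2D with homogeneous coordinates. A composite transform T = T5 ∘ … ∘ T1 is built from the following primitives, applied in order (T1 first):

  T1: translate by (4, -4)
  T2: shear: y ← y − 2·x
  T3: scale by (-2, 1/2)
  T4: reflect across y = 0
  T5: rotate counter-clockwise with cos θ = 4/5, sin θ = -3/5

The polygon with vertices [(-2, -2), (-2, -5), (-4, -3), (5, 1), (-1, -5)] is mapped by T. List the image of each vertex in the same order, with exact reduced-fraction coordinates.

T1 translate by (4, -4): (-2, -2) → (2, -6); (-2, -5) → (2, -9); (-4, -3) → (0, -7); (5, 1) → (9, -3); (-1, -5) → (3, -9)
T2 shear: y ← y − 2·x: (2, -6) → (2, -10); (2, -9) → (2, -13); (0, -7) → (0, -7); (9, -3) → (9, -21); (3, -9) → (3, -15)
T3 scale by (-2, 1/2): (2, -10) → (-4, -5); (2, -13) → (-4, -13/2); (0, -7) → (0, -7/2); (9, -21) → (-18, -21/2); (3, -15) → (-6, -15/2)
T4 reflect across y = 0: (-4, -5) → (-4, 5); (-4, -13/2) → (-4, 13/2); (0, -7/2) → (0, 7/2); (-18, -21/2) → (-18, 21/2); (-6, -15/2) → (-6, 15/2)
T5 rotate counter-clockwise with cos θ = 4/5, sin θ = -3/5: (-4, 5) → (-1/5, 32/5); (-4, 13/2) → (7/10, 38/5); (0, 7/2) → (21/10, 14/5); (-18, 21/2) → (-81/10, 96/5); (-6, 15/2) → (-3/10, 48/5)

image vertices: (-1/5, 32/5), (7/10, 38/5), (21/10, 14/5), (-81/10, 96/5), (-3/10, 48/5)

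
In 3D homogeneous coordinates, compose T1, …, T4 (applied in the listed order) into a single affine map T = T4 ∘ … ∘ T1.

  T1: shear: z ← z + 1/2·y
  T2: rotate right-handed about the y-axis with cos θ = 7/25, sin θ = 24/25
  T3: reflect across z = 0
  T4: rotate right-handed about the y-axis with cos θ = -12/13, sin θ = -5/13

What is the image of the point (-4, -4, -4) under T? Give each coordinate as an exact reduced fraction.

T1 shear: z ← z + 1/2·y: (-4, -4, -4) → (-4, -4, -6)
T2 rotate right-handed about the y-axis with cos θ = 7/25, sin θ = 24/25: (-4, -4, -6) → (-172/25, -4, 54/25)
T3 reflect across z = 0: (-172/25, -4, 54/25) → (-172/25, -4, -54/25)
T4 rotate right-handed about the y-axis with cos θ = -12/13, sin θ = -5/13: (-172/25, -4, -54/25) → (2334/325, -4, -212/325)

T(p) = (2334/325, -4, -212/325)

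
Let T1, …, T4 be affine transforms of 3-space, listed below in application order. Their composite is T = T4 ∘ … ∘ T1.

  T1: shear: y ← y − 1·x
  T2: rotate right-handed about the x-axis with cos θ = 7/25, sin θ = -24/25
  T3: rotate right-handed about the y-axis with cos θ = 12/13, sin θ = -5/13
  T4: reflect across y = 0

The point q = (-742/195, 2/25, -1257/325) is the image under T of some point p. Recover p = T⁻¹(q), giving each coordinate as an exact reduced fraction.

T1 = [1 0 0 0; -1 1 0 0; 0 0 1 0; 0 0 0 1]
T2·T1 = [1 0 0 0; -7/25 7/25 24/25 0; 24/25 -24/25 7/25 0; 0 0 0 1]
T3·…·T1 = [36/65 24/65 -7/65 0; -7/25 7/25 24/25 0; 413/325 -288/325 84/325 0; 0 0 0 1]
T4·…·T1 = [36/65 24/65 -7/65 0; 7/25 -7/25 -24/25 0; 413/325 -288/325 84/325 0; 0 0 0 1]
det M = -1; M⁻¹ = [12/13 0 5/13 0; 84/65 -7/25 -163/325 0; -7/65 -24/25 84/325 0; 0 0 0 1]
M⁻¹ · (-742/195, 2/25, -1257/325)ᵀ = (-5, -3, -2/3)ᵀ

p = (-5, -3, -2/3)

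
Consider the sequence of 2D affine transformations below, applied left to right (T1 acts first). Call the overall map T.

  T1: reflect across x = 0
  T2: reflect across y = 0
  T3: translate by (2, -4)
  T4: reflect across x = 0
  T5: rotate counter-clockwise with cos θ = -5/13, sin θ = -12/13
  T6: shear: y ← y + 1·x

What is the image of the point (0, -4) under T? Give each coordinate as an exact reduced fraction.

T1 reflect across x = 0: (0, -4) → (0, -4)
T2 reflect across y = 0: (0, -4) → (0, 4)
T3 translate by (2, -4): (0, 4) → (2, 0)
T4 reflect across x = 0: (2, 0) → (-2, 0)
T5 rotate counter-clockwise with cos θ = -5/13, sin θ = -12/13: (-2, 0) → (10/13, 24/13)
T6 shear: y ← y + 1·x: (10/13, 24/13) → (10/13, 34/13)

T(p) = (10/13, 34/13)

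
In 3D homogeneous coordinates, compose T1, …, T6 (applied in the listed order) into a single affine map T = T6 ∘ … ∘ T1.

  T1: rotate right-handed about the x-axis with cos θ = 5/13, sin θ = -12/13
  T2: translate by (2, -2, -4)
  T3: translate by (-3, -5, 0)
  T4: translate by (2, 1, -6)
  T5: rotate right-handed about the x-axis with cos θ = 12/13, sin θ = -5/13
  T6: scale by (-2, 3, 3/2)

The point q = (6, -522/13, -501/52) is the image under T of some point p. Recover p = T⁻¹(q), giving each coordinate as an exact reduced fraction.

T1 = [1 0 0 0; 0 5/13 12/13 0; 0 -12/13 5/13 0; 0 0 0 1]
T2·T1 = [1 0 0 2; 0 5/13 12/13 -2; 0 -12/13 5/13 -4; 0 0 0 1]
T3·…·T1 = [1 0 0 -1; 0 5/13 12/13 -7; 0 -12/13 5/13 -4; 0 0 0 1]
T4·…·T1 = [1 0 0 1; 0 5/13 12/13 -6; 0 -12/13 5/13 -10; 0 0 0 1]
T5·…·T1 = [1 0 0 1; 0 0 1 -122/13; 0 -1 0 -90/13; 0 0 0 1]
T6·…·T1 = [-2 0 0 -2; 0 0 3 -366/13; 0 -3/2 0 -135/13; 0 0 0 1]
det M = -9; M⁻¹ = [-1/2 0 0 -1; 0 0 -2/3 -90/13; 0 1/3 0 122/13; 0 0 0 1]
M⁻¹ · (6, -522/13, -501/52)ᵀ = (-4, -1/2, -4)ᵀ

p = (-4, -1/2, -4)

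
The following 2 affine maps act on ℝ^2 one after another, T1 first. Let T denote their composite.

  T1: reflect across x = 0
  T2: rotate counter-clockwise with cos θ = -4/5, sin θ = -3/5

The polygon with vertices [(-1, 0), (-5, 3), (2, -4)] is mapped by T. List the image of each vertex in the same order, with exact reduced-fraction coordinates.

T1 reflect across x = 0: (-1, 0) → (1, 0); (-5, 3) → (5, 3); (2, -4) → (-2, -4)
T2 rotate counter-clockwise with cos θ = -4/5, sin θ = -3/5: (1, 0) → (-4/5, -3/5); (5, 3) → (-11/5, -27/5); (-2, -4) → (-4/5, 22/5)

image vertices: (-4/5, -3/5), (-11/5, -27/5), (-4/5, 22/5)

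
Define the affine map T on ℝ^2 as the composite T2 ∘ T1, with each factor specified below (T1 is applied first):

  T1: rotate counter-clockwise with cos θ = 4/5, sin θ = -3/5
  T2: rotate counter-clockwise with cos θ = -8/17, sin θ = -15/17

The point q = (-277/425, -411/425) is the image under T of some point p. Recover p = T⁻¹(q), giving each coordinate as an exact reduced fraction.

T1 = [4/5 3/5 0; -3/5 4/5 0; 0 0 1]
T2·T1 = [-77/85 36/85 0; -36/85 -77/85 0; 0 0 1]
det M = 1; M⁻¹ = [-77/85 -36/85 0; 36/85 -77/85 0; 0 0 1]
M⁻¹ · (-277/425, -411/425)ᵀ = (1, 3/5)ᵀ

p = (1, 3/5)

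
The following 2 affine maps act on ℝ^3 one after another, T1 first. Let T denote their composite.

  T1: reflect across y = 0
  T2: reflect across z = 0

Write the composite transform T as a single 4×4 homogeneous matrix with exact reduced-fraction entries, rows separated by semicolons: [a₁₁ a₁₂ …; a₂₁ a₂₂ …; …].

T = [1 0 0 0; 0 -1 0 0; 0 0 -1 0; 0 0 0 1]

T1 = [1 0 0 0; 0 -1 0 0; 0 0 1 0; 0 0 0 1]
T2·T1 = [1 0 0 0; 0 -1 0 0; 0 0 -1 0; 0 0 0 1]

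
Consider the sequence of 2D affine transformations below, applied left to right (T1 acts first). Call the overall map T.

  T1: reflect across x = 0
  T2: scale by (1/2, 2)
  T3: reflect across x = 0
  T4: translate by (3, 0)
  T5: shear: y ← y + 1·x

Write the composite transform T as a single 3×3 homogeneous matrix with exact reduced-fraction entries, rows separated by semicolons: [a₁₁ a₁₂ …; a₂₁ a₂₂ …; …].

T1 = [-1 0 0; 0 1 0; 0 0 1]
T2·T1 = [-1/2 0 0; 0 2 0; 0 0 1]
T3·…·T1 = [1/2 0 0; 0 2 0; 0 0 1]
T4·…·T1 = [1/2 0 3; 0 2 0; 0 0 1]
T5·…·T1 = [1/2 0 3; 1/2 2 3; 0 0 1]

T = [1/2 0 3; 1/2 2 3; 0 0 1]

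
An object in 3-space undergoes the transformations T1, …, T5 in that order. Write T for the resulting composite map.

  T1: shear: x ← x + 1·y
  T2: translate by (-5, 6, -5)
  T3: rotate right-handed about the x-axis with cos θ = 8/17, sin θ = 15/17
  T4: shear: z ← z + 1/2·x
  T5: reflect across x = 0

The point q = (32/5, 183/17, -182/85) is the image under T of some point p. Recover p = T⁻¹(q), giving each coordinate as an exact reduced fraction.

T1 = [1 1 0 0; 0 1 0 0; 0 0 1 0; 0 0 0 1]
T2·T1 = [1 1 0 -5; 0 1 0 6; 0 0 1 -5; 0 0 0 1]
T3·…·T1 = [1 1 0 -5; 0 8/17 -15/17 123/17; 0 15/17 8/17 50/17; 0 0 0 1]
T4·…·T1 = [1 1 0 -5; 0 8/17 -15/17 123/17; 1/2 47/34 8/17 15/34; 0 0 0 1]
T5·…·T1 = [-1 -1 0 5; 0 8/17 -15/17 123/17; 1/2 47/34 8/17 15/34; 0 0 0 1]
det M = -1; M⁻¹ = [-49/34 -8/17 -15/17 11; 15/34 8/17 15/17 -6; 4/17 -15/17 8/17 5; 0 0 0 1]
M⁻¹ · (32/5, 183/17, -182/85)ᵀ = (-7/5, 0, -4)ᵀ

p = (-7/5, 0, -4)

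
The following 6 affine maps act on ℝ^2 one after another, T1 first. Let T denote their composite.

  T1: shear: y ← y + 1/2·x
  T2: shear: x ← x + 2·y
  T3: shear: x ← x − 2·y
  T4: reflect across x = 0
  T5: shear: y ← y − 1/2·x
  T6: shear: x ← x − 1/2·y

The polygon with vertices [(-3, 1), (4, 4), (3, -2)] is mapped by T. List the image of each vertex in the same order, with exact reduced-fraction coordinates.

T1 shear: y ← y + 1/2·x: (-3, 1) → (-3, -1/2); (4, 4) → (4, 6); (3, -2) → (3, -1/2)
T2 shear: x ← x + 2·y: (-3, -1/2) → (-4, -1/2); (4, 6) → (16, 6); (3, -1/2) → (2, -1/2)
T3 shear: x ← x − 2·y: (-4, -1/2) → (-3, -1/2); (16, 6) → (4, 6); (2, -1/2) → (3, -1/2)
T4 reflect across x = 0: (-3, -1/2) → (3, -1/2); (4, 6) → (-4, 6); (3, -1/2) → (-3, -1/2)
T5 shear: y ← y − 1/2·x: (3, -1/2) → (3, -2); (-4, 6) → (-4, 8); (-3, -1/2) → (-3, 1)
T6 shear: x ← x − 1/2·y: (3, -2) → (4, -2); (-4, 8) → (-8, 8); (-3, 1) → (-7/2, 1)

image vertices: (4, -2), (-8, 8), (-7/2, 1)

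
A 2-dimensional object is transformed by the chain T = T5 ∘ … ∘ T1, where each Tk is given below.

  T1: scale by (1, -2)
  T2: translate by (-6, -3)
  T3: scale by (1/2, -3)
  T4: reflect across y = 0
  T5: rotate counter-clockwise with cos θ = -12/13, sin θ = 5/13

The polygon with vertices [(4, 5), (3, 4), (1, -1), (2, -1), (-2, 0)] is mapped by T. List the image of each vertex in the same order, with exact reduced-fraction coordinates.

image vertices: (207/13, 463/13), (183/13, 777/26), (45/13, 47/26), (3, 2), (93/13, 88/13)

T1 scale by (1, -2): (4, 5) → (4, -10); (3, 4) → (3, -8); (1, -1) → (1, 2); (2, -1) → (2, 2); (-2, 0) → (-2, 0)
T2 translate by (-6, -3): (4, -10) → (-2, -13); (3, -8) → (-3, -11); (1, 2) → (-5, -1); (2, 2) → (-4, -1); (-2, 0) → (-8, -3)
T3 scale by (1/2, -3): (-2, -13) → (-1, 39); (-3, -11) → (-3/2, 33); (-5, -1) → (-5/2, 3); (-4, -1) → (-2, 3); (-8, -3) → (-4, 9)
T4 reflect across y = 0: (-1, 39) → (-1, -39); (-3/2, 33) → (-3/2, -33); (-5/2, 3) → (-5/2, -3); (-2, 3) → (-2, -3); (-4, 9) → (-4, -9)
T5 rotate counter-clockwise with cos θ = -12/13, sin θ = 5/13: (-1, -39) → (207/13, 463/13); (-3/2, -33) → (183/13, 777/26); (-5/2, -3) → (45/13, 47/26); (-2, -3) → (3, 2); (-4, -9) → (93/13, 88/13)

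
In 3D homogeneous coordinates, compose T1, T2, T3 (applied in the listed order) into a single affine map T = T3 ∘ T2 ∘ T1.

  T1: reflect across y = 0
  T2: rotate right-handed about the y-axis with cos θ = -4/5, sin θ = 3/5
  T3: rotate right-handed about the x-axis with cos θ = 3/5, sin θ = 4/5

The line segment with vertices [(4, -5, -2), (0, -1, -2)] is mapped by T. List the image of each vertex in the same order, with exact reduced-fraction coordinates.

T1 reflect across y = 0: (4, -5, -2) → (4, 5, -2); (0, -1, -2) → (0, 1, -2)
T2 rotate right-handed about the y-axis with cos θ = -4/5, sin θ = 3/5: (4, 5, -2) → (-22/5, 5, -4/5); (0, 1, -2) → (-6/5, 1, 8/5)
T3 rotate right-handed about the x-axis with cos θ = 3/5, sin θ = 4/5: (-22/5, 5, -4/5) → (-22/5, 91/25, 88/25); (-6/5, 1, 8/5) → (-6/5, -17/25, 44/25)

image vertices: (-22/5, 91/25, 88/25), (-6/5, -17/25, 44/25)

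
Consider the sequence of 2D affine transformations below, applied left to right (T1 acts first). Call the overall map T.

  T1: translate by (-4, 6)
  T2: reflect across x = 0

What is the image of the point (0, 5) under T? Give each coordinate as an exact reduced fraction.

T1 translate by (-4, 6): (0, 5) → (-4, 11)
T2 reflect across x = 0: (-4, 11) → (4, 11)

T(p) = (4, 11)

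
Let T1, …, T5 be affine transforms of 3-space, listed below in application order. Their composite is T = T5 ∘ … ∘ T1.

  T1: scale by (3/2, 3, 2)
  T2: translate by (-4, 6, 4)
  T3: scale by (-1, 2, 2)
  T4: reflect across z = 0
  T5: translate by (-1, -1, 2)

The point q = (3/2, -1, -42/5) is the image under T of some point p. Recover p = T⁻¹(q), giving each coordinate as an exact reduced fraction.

p = (1, -2, 3/5)

T1 = [3/2 0 0 0; 0 3 0 0; 0 0 2 0; 0 0 0 1]
T2·T1 = [3/2 0 0 -4; 0 3 0 6; 0 0 2 4; 0 0 0 1]
T3·…·T1 = [-3/2 0 0 4; 0 6 0 12; 0 0 4 8; 0 0 0 1]
T4·…·T1 = [-3/2 0 0 4; 0 6 0 12; 0 0 -4 -8; 0 0 0 1]
T5·…·T1 = [-3/2 0 0 3; 0 6 0 11; 0 0 -4 -6; 0 0 0 1]
det M = 36; M⁻¹ = [-2/3 0 0 2; 0 1/6 0 -11/6; 0 0 -1/4 -3/2; 0 0 0 1]
M⁻¹ · (3/2, -1, -42/5)ᵀ = (1, -2, 3/5)ᵀ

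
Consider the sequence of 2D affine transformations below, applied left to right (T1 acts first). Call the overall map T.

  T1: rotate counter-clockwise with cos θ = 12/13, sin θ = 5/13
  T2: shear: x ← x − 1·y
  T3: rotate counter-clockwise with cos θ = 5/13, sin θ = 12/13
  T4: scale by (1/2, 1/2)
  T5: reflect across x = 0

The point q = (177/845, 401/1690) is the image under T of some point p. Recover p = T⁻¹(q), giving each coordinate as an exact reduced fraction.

T1 = [12/13 -5/13 0; 5/13 12/13 0; 0 0 1]
T2·T1 = [7/13 -17/13 0; 5/13 12/13 0; 0 0 1]
T3·…·T1 = [-25/169 -229/169 0; 109/169 -144/169 0; 0 0 1]
T4·…·T1 = [-25/338 -229/338 0; 109/338 -72/169 0; 0 0 1]
T5·…·T1 = [25/338 229/338 0; 109/338 -72/169 0; 0 0 1]
det M = -1/4; M⁻¹ = [288/169 458/169 0; 218/169 -50/169 0; 0 0 1]
M⁻¹ · (177/845, 401/1690)ᵀ = (1, 1/5)ᵀ

p = (1, 1/5)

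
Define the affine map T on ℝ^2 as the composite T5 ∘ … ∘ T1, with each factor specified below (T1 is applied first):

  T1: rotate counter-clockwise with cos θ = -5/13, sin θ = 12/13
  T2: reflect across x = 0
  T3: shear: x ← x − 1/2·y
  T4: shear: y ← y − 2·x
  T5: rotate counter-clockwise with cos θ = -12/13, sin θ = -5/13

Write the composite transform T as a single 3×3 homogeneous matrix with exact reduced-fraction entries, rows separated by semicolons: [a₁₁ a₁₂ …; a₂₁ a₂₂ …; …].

T = [82/169 -344/169 0; -163/169 671/338 0; 0 0 1]

T1 = [-5/13 -12/13 0; 12/13 -5/13 0; 0 0 1]
T2·T1 = [5/13 12/13 0; 12/13 -5/13 0; 0 0 1]
T3·…·T1 = [-1/13 29/26 0; 12/13 -5/13 0; 0 0 1]
T4·…·T1 = [-1/13 29/26 0; 14/13 -34/13 0; 0 0 1]
T5·…·T1 = [82/169 -344/169 0; -163/169 671/338 0; 0 0 1]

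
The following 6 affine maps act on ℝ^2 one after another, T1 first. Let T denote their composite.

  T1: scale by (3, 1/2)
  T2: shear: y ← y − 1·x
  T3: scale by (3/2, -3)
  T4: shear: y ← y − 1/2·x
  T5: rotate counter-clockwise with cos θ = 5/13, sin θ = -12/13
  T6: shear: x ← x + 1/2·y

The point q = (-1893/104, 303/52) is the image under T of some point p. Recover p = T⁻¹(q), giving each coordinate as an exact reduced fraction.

p = (-3, -2)

T1 = [3 0 0; 0 1/2 0; 0 0 1]
T2·T1 = [3 0 0; -3 1/2 0; 0 0 1]
T3·…·T1 = [9/2 0 0; 9 -3/2 0; 0 0 1]
T4·…·T1 = [9/2 0 0; 27/4 -3/2 0; 0 0 1]
T5·…·T1 = [207/26 -18/13 0; -81/52 -15/26 0; 0 0 1]
T6·…·T1 = [747/104 -87/52 0; -81/52 -15/26 0; 0 0 1]
det M = -27/4; M⁻¹ = [10/117 -29/117 0; -3/13 -83/78 0; 0 0 1]
M⁻¹ · (-1893/104, 303/52)ᵀ = (-3, -2)ᵀ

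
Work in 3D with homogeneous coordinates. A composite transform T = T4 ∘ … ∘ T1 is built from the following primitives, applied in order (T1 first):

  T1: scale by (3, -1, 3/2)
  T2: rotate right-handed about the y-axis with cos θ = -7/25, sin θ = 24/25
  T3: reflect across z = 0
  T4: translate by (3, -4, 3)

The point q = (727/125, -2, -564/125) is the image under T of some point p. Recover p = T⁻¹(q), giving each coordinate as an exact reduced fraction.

T1 = [3 0 0 0; 0 -1 0 0; 0 0 3/2 0; 0 0 0 1]
T2·T1 = [-21/25 0 36/25 0; 0 -1 0 0; -72/25 0 -21/50 0; 0 0 0 1]
T3·…·T1 = [-21/25 0 36/25 0; 0 -1 0 0; 72/25 0 21/50 0; 0 0 0 1]
T4·…·T1 = [-21/25 0 36/25 3; 0 -1 0 -4; 72/25 0 21/50 3; 0 0 0 1]
det M = 9/2; M⁻¹ = [-7/75 0 8/25 -17/25; 0 -1 0 -4; 16/25 0 14/75 -62/25; 0 0 0 1]
M⁻¹ · (727/125, -2, -564/125)ᵀ = (-8/3, -2, 2/5)ᵀ

p = (-8/3, -2, 2/5)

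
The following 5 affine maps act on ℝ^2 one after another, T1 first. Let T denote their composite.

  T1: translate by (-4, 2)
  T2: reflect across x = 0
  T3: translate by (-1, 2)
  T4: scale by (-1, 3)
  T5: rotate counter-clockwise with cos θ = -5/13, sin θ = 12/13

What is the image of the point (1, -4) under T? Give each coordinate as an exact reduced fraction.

T(p) = (10/13, -24/13)

T1 translate by (-4, 2): (1, -4) → (-3, -2)
T2 reflect across x = 0: (-3, -2) → (3, -2)
T3 translate by (-1, 2): (3, -2) → (2, 0)
T4 scale by (-1, 3): (2, 0) → (-2, 0)
T5 rotate counter-clockwise with cos θ = -5/13, sin θ = 12/13: (-2, 0) → (10/13, -24/13)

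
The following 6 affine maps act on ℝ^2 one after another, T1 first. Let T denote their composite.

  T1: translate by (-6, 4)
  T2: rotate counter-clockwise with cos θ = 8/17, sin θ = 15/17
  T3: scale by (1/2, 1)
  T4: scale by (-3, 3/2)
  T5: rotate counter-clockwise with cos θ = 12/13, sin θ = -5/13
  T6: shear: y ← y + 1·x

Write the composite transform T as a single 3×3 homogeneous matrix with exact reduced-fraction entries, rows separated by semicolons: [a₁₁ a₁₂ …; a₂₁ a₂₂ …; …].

T1 = [1 0 -6; 0 1 4; 0 0 1]
T2·T1 = [8/17 -15/17 -108/17; 15/17 8/17 -58/17; 0 0 1]
T3·…·T1 = [4/17 -15/34 -54/17; 15/17 8/17 -58/17; 0 0 1]
T4·…·T1 = [-12/17 45/34 162/17; 45/34 12/17 -87/17; 0 0 1]
T5·…·T1 = [-63/442 330/221 1509/221; 330/221 63/442 -1854/221; 0 0 1]
T6·…·T1 = [-63/442 330/221 1509/221; 597/442 723/442 -345/221; 0 0 1]

T = [-63/442 330/221 1509/221; 597/442 723/442 -345/221; 0 0 1]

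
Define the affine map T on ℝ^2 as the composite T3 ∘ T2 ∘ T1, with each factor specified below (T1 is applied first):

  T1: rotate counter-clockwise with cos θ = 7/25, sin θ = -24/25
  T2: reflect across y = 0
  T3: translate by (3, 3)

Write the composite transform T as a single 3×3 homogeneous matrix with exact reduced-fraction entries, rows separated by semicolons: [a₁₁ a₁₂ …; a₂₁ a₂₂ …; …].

T1 = [7/25 24/25 0; -24/25 7/25 0; 0 0 1]
T2·T1 = [7/25 24/25 0; 24/25 -7/25 0; 0 0 1]
T3·…·T1 = [7/25 24/25 3; 24/25 -7/25 3; 0 0 1]

T = [7/25 24/25 3; 24/25 -7/25 3; 0 0 1]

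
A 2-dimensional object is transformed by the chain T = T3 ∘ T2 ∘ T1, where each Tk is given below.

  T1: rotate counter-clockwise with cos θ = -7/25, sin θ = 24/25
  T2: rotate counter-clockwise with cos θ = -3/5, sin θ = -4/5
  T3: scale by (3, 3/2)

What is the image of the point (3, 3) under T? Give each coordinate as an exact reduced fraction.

T(p) = (1449/125, 657/250)

T1 rotate counter-clockwise with cos θ = -7/25, sin θ = 24/25: (3, 3) → (-93/25, 51/25)
T2 rotate counter-clockwise with cos θ = -3/5, sin θ = -4/5: (-93/25, 51/25) → (483/125, 219/125)
T3 scale by (3, 3/2): (483/125, 219/125) → (1449/125, 657/250)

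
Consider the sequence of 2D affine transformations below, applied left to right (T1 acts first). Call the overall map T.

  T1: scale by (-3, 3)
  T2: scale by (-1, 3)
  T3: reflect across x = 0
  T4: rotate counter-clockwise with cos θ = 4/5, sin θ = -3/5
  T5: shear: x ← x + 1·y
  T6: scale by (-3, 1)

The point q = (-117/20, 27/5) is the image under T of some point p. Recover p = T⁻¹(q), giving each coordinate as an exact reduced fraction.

p = (2, 1/4)

T1 = [-3 0 0; 0 3 0; 0 0 1]
T2·T1 = [3 0 0; 0 9 0; 0 0 1]
T3·…·T1 = [-3 0 0; 0 9 0; 0 0 1]
T4·…·T1 = [-12/5 27/5 0; 9/5 36/5 0; 0 0 1]
T5·…·T1 = [-3/5 63/5 0; 9/5 36/5 0; 0 0 1]
T6·…·T1 = [9/5 -189/5 0; 9/5 36/5 0; 0 0 1]
det M = 81; M⁻¹ = [4/45 7/15 0; -1/45 1/45 0; 0 0 1]
M⁻¹ · (-117/20, 27/5)ᵀ = (2, 1/4)ᵀ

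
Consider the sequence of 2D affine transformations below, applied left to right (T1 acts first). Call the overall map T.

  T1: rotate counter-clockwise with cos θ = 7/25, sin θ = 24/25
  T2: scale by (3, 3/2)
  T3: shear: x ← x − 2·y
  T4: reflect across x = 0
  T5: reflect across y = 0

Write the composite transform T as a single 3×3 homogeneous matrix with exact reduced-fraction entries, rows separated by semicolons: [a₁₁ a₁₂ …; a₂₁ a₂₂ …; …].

T = [51/25 93/25 0; -36/25 -21/50 0; 0 0 1]

T1 = [7/25 -24/25 0; 24/25 7/25 0; 0 0 1]
T2·T1 = [21/25 -72/25 0; 36/25 21/50 0; 0 0 1]
T3·…·T1 = [-51/25 -93/25 0; 36/25 21/50 0; 0 0 1]
T4·…·T1 = [51/25 93/25 0; 36/25 21/50 0; 0 0 1]
T5·…·T1 = [51/25 93/25 0; -36/25 -21/50 0; 0 0 1]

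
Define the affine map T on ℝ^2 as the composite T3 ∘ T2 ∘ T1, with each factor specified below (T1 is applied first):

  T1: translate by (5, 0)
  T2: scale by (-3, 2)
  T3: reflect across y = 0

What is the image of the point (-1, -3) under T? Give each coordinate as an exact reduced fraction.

T1 translate by (5, 0): (-1, -3) → (4, -3)
T2 scale by (-3, 2): (4, -3) → (-12, -6)
T3 reflect across y = 0: (-12, -6) → (-12, 6)

T(p) = (-12, 6)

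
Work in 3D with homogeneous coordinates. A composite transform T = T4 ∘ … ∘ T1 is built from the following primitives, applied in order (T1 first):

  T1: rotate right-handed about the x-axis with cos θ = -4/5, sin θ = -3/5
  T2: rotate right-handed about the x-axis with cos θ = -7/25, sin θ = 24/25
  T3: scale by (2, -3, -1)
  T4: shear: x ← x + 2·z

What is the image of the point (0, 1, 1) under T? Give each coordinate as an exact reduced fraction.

T(p) = (-2/5, -21/5, -1/5)

T1 rotate right-handed about the x-axis with cos θ = -4/5, sin θ = -3/5: (0, 1, 1) → (0, -1/5, -7/5)
T2 rotate right-handed about the x-axis with cos θ = -7/25, sin θ = 24/25: (0, -1/5, -7/5) → (0, 7/5, 1/5)
T3 scale by (2, -3, -1): (0, 7/5, 1/5) → (0, -21/5, -1/5)
T4 shear: x ← x + 2·z: (0, -21/5, -1/5) → (-2/5, -21/5, -1/5)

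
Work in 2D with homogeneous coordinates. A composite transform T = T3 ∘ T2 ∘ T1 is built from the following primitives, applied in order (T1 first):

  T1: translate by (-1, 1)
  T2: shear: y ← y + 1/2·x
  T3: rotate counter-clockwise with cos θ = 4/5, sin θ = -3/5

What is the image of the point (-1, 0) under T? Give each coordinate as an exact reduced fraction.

T1 translate by (-1, 1): (-1, 0) → (-2, 1)
T2 shear: y ← y + 1/2·x: (-2, 1) → (-2, 0)
T3 rotate counter-clockwise with cos θ = 4/5, sin θ = -3/5: (-2, 0) → (-8/5, 6/5)

T(p) = (-8/5, 6/5)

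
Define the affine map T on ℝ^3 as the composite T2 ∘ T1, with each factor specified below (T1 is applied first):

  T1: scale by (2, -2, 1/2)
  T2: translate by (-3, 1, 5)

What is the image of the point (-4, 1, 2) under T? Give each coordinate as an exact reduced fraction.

T1 scale by (2, -2, 1/2): (-4, 1, 2) → (-8, -2, 1)
T2 translate by (-3, 1, 5): (-8, -2, 1) → (-11, -1, 6)

T(p) = (-11, -1, 6)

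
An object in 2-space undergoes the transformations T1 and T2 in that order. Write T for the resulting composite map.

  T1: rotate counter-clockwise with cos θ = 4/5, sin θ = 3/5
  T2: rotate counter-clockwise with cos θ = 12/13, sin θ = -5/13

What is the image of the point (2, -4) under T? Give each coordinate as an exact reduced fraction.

T1 rotate counter-clockwise with cos θ = 4/5, sin θ = 3/5: (2, -4) → (4, -2)
T2 rotate counter-clockwise with cos θ = 12/13, sin θ = -5/13: (4, -2) → (38/13, -44/13)

T(p) = (38/13, -44/13)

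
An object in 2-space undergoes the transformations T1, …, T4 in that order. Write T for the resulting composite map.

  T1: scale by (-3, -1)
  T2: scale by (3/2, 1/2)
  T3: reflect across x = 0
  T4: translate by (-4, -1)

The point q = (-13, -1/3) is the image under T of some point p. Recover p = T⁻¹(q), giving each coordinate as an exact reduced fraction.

p = (-2, -4/3)

T1 = [-3 0 0; 0 -1 0; 0 0 1]
T2·T1 = [-9/2 0 0; 0 -1/2 0; 0 0 1]
T3·…·T1 = [9/2 0 0; 0 -1/2 0; 0 0 1]
T4·…·T1 = [9/2 0 -4; 0 -1/2 -1; 0 0 1]
det M = -9/4; M⁻¹ = [2/9 0 8/9; 0 -2 -2; 0 0 1]
M⁻¹ · (-13, -1/3)ᵀ = (-2, -4/3)ᵀ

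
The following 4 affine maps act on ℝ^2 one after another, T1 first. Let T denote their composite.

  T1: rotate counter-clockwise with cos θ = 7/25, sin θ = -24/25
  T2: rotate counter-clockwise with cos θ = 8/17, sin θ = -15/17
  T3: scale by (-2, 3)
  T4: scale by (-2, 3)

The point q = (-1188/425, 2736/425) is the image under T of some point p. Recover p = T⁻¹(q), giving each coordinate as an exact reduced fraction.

T1 = [7/25 24/25 0; -24/25 7/25 0; 0 0 1]
T2·T1 = [-304/425 297/425 0; -297/425 -304/425 0; 0 0 1]
T3·…·T1 = [608/425 -594/425 0; -891/425 -912/425 0; 0 0 1]
T4·…·T1 = [-1216/425 1188/425 0; -2673/425 -2736/425 0; 0 0 1]
det M = 36; M⁻¹ = [-76/425 -33/425 0; 297/1700 -304/3825 0; 0 0 1]
M⁻¹ · (-1188/425, 2736/425)ᵀ = (0, -1)ᵀ

p = (0, -1)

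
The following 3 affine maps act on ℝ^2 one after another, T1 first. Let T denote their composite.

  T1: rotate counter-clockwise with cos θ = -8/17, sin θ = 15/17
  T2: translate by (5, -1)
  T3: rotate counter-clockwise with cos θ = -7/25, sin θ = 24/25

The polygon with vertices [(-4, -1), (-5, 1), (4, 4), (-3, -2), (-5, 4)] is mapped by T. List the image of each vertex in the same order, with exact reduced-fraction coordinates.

image vertices: (732/425, 3651/425), (326/85, 668/85), (-43/85, -49/85), (131/425, 3658/425), (2521/425, 2428/425)

T1 rotate counter-clockwise with cos θ = -8/17, sin θ = 15/17: (-4, -1) → (47/17, -52/17); (-5, 1) → (25/17, -83/17); (4, 4) → (-92/17, 28/17); (-3, -2) → (54/17, -29/17); (-5, 4) → (-20/17, -107/17)
T2 translate by (5, -1): (47/17, -52/17) → (132/17, -69/17); (25/17, -83/17) → (110/17, -100/17); (-92/17, 28/17) → (-7/17, 11/17); (54/17, -29/17) → (139/17, -46/17); (-20/17, -107/17) → (65/17, -124/17)
T3 rotate counter-clockwise with cos θ = -7/25, sin θ = 24/25: (132/17, -69/17) → (732/425, 3651/425); (110/17, -100/17) → (326/85, 668/85); (-7/17, 11/17) → (-43/85, -49/85); (139/17, -46/17) → (131/425, 3658/425); (65/17, -124/17) → (2521/425, 2428/425)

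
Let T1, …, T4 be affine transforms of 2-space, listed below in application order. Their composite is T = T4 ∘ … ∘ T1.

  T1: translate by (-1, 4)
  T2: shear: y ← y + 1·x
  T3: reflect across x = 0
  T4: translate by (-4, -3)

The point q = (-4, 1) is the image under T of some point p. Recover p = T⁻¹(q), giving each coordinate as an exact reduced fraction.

p = (1, 0)

T1 = [1 0 -1; 0 1 4; 0 0 1]
T2·T1 = [1 0 -1; 1 1 3; 0 0 1]
T3·…·T1 = [-1 0 1; 1 1 3; 0 0 1]
T4·…·T1 = [-1 0 -3; 1 1 0; 0 0 1]
det M = -1; M⁻¹ = [-1 0 -3; 1 1 3; 0 0 1]
M⁻¹ · (-4, 1)ᵀ = (1, 0)ᵀ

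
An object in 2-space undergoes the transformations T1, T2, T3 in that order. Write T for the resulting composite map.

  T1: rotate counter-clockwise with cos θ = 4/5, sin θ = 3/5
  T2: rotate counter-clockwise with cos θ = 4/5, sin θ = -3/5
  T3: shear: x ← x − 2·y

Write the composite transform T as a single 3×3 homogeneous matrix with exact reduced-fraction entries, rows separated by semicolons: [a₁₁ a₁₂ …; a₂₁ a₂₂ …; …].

T1 = [4/5 -3/5 0; 3/5 4/5 0; 0 0 1]
T2·T1 = [1 0 0; 0 1 0; 0 0 1]
T3·…·T1 = [1 -2 0; 0 1 0; 0 0 1]

T = [1 -2 0; 0 1 0; 0 0 1]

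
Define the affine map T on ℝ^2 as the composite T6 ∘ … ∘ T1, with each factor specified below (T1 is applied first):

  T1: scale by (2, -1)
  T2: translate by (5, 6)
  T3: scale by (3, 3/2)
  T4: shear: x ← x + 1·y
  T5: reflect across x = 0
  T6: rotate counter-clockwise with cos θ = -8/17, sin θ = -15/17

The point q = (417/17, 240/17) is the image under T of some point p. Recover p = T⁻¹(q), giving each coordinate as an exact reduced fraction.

T1 = [2 0 0; 0 -1 0; 0 0 1]
T2·T1 = [2 0 5; 0 -1 6; 0 0 1]
T3·…·T1 = [6 0 15; 0 -3/2 9; 0 0 1]
T4·…·T1 = [6 -3/2 24; 0 -3/2 9; 0 0 1]
T5·…·T1 = [-6 3/2 -24; 0 -3/2 9; 0 0 1]
T6·…·T1 = [48/17 -69/34 327/17; 90/17 -21/34 288/17; 0 0 1]
det M = 9; M⁻¹ = [-7/102 23/102 -5/2; -10/17 16/51 6; 0 0 1]
M⁻¹ · (417/17, 240/17)ᵀ = (-1, -4)ᵀ

p = (-1, -4)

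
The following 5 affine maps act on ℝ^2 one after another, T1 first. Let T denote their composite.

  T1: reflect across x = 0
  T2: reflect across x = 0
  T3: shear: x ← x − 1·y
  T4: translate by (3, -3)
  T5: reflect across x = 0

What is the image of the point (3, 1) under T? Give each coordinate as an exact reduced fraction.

T(p) = (-5, -2)

T1 reflect across x = 0: (3, 1) → (-3, 1)
T2 reflect across x = 0: (-3, 1) → (3, 1)
T3 shear: x ← x − 1·y: (3, 1) → (2, 1)
T4 translate by (3, -3): (2, 1) → (5, -2)
T5 reflect across x = 0: (5, -2) → (-5, -2)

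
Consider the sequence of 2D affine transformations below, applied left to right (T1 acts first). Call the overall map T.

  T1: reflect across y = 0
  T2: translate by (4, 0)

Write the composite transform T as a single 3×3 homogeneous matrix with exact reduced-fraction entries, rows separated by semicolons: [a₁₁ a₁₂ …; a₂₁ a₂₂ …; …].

T1 = [1 0 0; 0 -1 0; 0 0 1]
T2·T1 = [1 0 4; 0 -1 0; 0 0 1]

T = [1 0 4; 0 -1 0; 0 0 1]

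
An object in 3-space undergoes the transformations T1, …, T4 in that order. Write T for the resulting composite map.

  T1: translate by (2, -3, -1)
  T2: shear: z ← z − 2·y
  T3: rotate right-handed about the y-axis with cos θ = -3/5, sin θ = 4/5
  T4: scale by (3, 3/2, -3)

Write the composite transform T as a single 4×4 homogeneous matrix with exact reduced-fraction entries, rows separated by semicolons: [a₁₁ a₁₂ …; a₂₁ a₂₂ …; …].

T = [-9/5 -24/5 12/5 42/5; 0 3/2 0 -9/2; 12/5 -18/5 9/5 69/5; 0 0 0 1]

T1 = [1 0 0 2; 0 1 0 -3; 0 0 1 -1; 0 0 0 1]
T2·T1 = [1 0 0 2; 0 1 0 -3; 0 -2 1 5; 0 0 0 1]
T3·…·T1 = [-3/5 -8/5 4/5 14/5; 0 1 0 -3; -4/5 6/5 -3/5 -23/5; 0 0 0 1]
T4·…·T1 = [-9/5 -24/5 12/5 42/5; 0 3/2 0 -9/2; 12/5 -18/5 9/5 69/5; 0 0 0 1]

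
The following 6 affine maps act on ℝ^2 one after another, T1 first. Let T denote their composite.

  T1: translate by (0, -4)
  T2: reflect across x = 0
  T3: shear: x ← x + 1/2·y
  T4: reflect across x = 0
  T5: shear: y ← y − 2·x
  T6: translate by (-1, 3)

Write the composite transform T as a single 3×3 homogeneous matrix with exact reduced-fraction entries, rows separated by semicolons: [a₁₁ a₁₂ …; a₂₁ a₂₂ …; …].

T1 = [1 0 0; 0 1 -4; 0 0 1]
T2·T1 = [-1 0 0; 0 1 -4; 0 0 1]
T3·…·T1 = [-1 1/2 -2; 0 1 -4; 0 0 1]
T4·…·T1 = [1 -1/2 2; 0 1 -4; 0 0 1]
T5·…·T1 = [1 -1/2 2; -2 2 -8; 0 0 1]
T6·…·T1 = [1 -1/2 1; -2 2 -5; 0 0 1]

T = [1 -1/2 1; -2 2 -5; 0 0 1]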